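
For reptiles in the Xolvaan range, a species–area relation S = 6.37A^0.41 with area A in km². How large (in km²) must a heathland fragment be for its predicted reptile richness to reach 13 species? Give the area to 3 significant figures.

5.70 km²

13 = 6.37 × A^0.41  ⇒  A^0.41 = 13/6.37 = 2.041
ln A = ln(2.041) / 0.41 = 0.7133 / 0.41 = 1.7399
A = e^1.7399 ≈ 5.697 km²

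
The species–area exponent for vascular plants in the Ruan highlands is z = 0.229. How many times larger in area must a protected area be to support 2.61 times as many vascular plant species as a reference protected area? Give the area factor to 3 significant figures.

(A₂/A₁)^0.229 = 2.61, so A₂/A₁ = 2.61^(1/0.229) = 2.61^4.367
ln(A₂/A₁) = ln 2.61 / 0.229 = 0.9594 / 0.229 = 4.1893
A₂/A₁ = e^4.1893 ≈ 65.98

66.0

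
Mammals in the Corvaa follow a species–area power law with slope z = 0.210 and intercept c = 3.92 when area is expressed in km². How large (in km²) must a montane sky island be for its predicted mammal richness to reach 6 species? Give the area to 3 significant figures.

6 = 3.92 × A^0.21  ⇒  A^0.21 = 6/3.92 = 1.531
ln A = ln(1.531) / 0.21 = 0.4257 / 0.21 = 2.0270
A = e^2.0270 ≈ 7.591 km²

7.59 km²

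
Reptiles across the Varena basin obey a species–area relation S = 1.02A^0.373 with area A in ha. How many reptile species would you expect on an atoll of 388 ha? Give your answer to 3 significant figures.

9.42

S = 1.02 × 388^0.373
ln S = ln 1.02 + 0.373 × ln 388 = 0.0198 + 0.373 × 5.9610 = 2.2433
S = e^2.2433 ≈ 9.424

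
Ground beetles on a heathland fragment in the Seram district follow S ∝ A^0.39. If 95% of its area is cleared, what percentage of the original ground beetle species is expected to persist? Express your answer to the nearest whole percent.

S_new/S_old = (A_new/A_old)^z = 0.05^0.39
= exp(0.39 × ln 0.05) = exp(0.39 × -2.9957) = exp(-1.1683) ≈ 0.3109

31%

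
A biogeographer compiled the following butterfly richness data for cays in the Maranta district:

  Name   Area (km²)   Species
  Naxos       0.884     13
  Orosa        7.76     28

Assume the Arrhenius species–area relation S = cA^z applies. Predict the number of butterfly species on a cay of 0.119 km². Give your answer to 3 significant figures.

6.40

z = ln(28/13) / ln(7.76/0.884) = 0.7673 / 2.1723 = 0.3532
c = 13 / 0.884^0.3532 = 13 / 0.9574 = 13.58
S₃ = 13.58 × 0.119^0.3532 = 13.58 × 0.4715 ≈ 6.402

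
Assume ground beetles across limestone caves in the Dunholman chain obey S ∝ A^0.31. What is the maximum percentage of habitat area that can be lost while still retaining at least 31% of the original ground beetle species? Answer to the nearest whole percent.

Need (A_new/A_old)^0.31 = 0.31, so A_new/A_old = 0.31^(1/0.31) = 0.31^3.226
ln(A_new/A_old) = ln 0.31 / 0.31 = -1.1712 / 0.31 = -3.7780
A_new/A_old = e^-3.7780 ≈ 0.02287
Fraction that can be lost = 1 − 0.02287 = 0.9771

98%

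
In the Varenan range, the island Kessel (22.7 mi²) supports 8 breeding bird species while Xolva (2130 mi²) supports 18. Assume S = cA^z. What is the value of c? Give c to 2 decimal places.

z = ln(S₂/S₁) / ln(A₂/A₁) = ln(18/8) / ln(2130/22.7) = 0.8109 / 4.5415 = 0.1786
c = S₁ / A₁^z = 8 / 22.7^0.1786 = 8 / 1.746 = 4.581

4.58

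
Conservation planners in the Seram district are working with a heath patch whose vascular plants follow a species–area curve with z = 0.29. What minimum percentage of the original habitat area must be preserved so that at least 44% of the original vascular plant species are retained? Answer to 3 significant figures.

Need (A_new/A_old)^0.29 = 0.44, so A_new/A_old = 0.44^(1/0.29) = 0.44^3.448
ln(A_new/A_old) = ln 0.44 / 0.29 = -0.8210 / 0.29 = -2.8310
A_new/A_old = e^-2.8310 ≈ 0.05896

5.90%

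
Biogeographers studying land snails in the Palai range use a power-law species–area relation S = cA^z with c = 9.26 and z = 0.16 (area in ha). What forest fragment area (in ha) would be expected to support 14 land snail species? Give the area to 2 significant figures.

13 ha

14 = 9.26 × A^0.16  ⇒  A^0.16 = 14/9.26 = 1.512
ln A = ln(1.512) / 0.16 = 0.4134 / 0.16 = 2.5835
A = e^2.5835 ≈ 13.24 ha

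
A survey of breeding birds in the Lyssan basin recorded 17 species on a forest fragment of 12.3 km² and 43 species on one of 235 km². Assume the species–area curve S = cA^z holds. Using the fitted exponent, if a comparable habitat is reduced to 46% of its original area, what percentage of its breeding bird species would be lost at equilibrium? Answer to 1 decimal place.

z = ln(43/17) / ln(235/12.3) = 0.9280 / 2.9500 = 0.3146
S_new/S_old = (A_new/A_old)^z = 0.46^0.3146 = exp(0.3146 × -0.7765) = 0.7833
Fraction lost = 1 − 0.7833 = 0.2167

21.7%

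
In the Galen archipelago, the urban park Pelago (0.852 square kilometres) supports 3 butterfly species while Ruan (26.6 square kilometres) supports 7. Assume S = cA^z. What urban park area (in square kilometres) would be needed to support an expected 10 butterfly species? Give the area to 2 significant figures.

z = ln(7/3) / ln(26.6/0.852) = 0.8473 / 3.4411 = 0.2462
c = 3 / 0.852^0.2462 = 3 / 0.9613 = 3.121
A = (10/3.121)^(1/0.2462) ⇒ ln A = ln(3.204)/0.2462 = 4.7295
A = e^4.7295 ≈ 113.2 square kilometres

110 square kilometres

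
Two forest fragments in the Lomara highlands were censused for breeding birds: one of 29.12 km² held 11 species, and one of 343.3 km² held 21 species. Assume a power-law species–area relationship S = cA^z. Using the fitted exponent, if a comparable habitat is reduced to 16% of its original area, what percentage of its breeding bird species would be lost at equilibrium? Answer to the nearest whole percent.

z = ln(21/11) / ln(343.3/29.12) = 0.6466 / 2.4672 = 0.2621
S_new/S_old = (A_new/A_old)^z = 0.16^0.2621 = exp(0.2621 × -1.8326) = 0.6186
Fraction lost = 1 − 0.6186 = 0.3814

38%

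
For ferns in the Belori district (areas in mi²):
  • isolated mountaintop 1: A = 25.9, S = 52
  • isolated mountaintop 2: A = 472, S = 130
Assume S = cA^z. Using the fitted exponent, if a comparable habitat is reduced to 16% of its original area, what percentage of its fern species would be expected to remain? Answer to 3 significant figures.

56.1%

z = ln(130/52) / ln(472/25.9) = 0.9163 / 2.9027 = 0.3157
S_new/S_old = (A_new/A_old)^z = 0.16^0.3157 = exp(0.3157 × -1.8326) = 0.5607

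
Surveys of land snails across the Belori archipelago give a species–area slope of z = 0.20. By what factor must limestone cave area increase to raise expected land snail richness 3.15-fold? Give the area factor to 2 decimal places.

310.14

(A₂/A₁)^0.2 = 3.15, so A₂/A₁ = 3.15^(1/0.2) = 3.15^5
ln(A₂/A₁) = ln 3.15 / 0.2 = 1.1474 / 0.2 = 5.7370
A₂/A₁ = e^5.7370 ≈ 310.1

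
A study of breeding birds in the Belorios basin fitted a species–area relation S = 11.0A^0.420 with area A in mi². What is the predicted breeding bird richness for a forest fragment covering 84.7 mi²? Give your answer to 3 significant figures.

S = 11 × 84.7^0.42
ln S = ln 11 + 0.42 × ln 84.7 = 2.3979 + 0.42 × 4.4391 = 4.2623
S = e^4.2623 ≈ 70.97

71.0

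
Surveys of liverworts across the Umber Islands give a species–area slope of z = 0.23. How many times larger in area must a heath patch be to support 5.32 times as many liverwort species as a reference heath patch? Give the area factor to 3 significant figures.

(A₂/A₁)^0.23 = 5.32, so A₂/A₁ = 5.32^(1/0.23) = 5.32^4.348
ln(A₂/A₁) = ln 5.32 / 0.23 = 1.6715 / 0.23 = 7.2673
A₂/A₁ = e^7.2673 ≈ 1433

1430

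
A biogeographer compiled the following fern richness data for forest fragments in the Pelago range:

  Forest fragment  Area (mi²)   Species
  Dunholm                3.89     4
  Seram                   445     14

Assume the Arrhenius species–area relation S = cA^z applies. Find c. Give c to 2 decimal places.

z = ln(S₂/S₁) / ln(A₂/A₁) = ln(14/4) / ln(445/3.89) = 1.2528 / 4.7397 = 0.2643
c = S₁ / A₁^z = 4 / 3.89^0.2643 = 4 / 1.432 = 2.793

2.79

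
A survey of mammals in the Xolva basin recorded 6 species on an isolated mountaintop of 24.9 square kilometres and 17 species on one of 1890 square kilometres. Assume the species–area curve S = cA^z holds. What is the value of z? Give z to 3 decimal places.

Taking logs: ln S = ln c + z ln A, so z = (ln S₂ − ln S₁)/(ln A₂ − ln A₁).
z = ln(17/6) / ln(1890/24.9) = ln(2.833) / ln(75.9) = 1.0415 / 4.3295 = 0.2406

0.241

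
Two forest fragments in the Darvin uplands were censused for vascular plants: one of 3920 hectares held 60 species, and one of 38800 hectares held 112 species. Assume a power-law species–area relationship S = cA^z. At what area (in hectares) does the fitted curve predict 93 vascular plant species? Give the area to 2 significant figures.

z = ln(112/60) / ln(38800/3920) = 0.6242 / 2.2923 = 0.2723
c = 60 / 3920^0.2723 = 60 / 9.514 = 6.306
A = (93/6.306)^(1/0.2723) ⇒ ln A = ln(14.75)/0.2723 = 9.8834
A = e^9.8834 ≈ 19603 hectares

20000 hectares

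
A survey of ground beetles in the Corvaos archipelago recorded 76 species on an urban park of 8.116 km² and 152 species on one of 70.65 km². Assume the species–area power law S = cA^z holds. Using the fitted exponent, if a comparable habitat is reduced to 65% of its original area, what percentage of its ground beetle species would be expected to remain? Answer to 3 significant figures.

87.1%

z = ln(152/76) / ln(70.65/8.116) = 0.6931 / 2.1639 = 0.3203
S_new/S_old = (A_new/A_old)^z = 0.65^0.3203 = exp(0.3203 × -0.4308) = 0.8711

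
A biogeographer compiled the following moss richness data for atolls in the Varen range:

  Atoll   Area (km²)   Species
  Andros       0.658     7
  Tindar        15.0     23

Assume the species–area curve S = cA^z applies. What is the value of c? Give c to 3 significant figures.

z = ln(S₂/S₁) / ln(A₂/A₁) = ln(23/7) / ln(15/0.658) = 1.1896 / 3.1266 = 0.3805
c = S₁ / A₁^z = 7 / 0.658^0.3805 = 7 / 0.8528 = 8.208

8.21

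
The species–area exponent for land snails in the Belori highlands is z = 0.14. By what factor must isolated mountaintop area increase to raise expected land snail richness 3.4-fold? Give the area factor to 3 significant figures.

(A₂/A₁)^0.14 = 3.4, so A₂/A₁ = 3.4^(1/0.14) = 3.4^7.143
ln(A₂/A₁) = ln 3.4 / 0.14 = 1.2238 / 0.14 = 8.7413
A₂/A₁ = e^8.7413 ≈ 6256

6260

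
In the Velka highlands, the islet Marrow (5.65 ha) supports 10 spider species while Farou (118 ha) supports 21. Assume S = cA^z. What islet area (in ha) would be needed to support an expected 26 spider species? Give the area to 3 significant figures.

283 ha

z = ln(21/10) / ln(118/5.65) = 0.7419 / 3.0390 = 0.2441
c = 10 / 5.65^0.2441 = 10 / 1.526 = 6.552
A = (26/6.552)^(1/0.2441) ⇒ ln A = ln(3.968)/0.2441 = 5.6455
A = e^5.6455 ≈ 283 ha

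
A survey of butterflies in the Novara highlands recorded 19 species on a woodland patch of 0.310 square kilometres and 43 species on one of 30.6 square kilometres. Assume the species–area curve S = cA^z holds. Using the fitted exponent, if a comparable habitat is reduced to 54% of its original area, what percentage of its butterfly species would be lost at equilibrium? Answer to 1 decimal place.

z = ln(43/19) / ln(30.6/0.31) = 0.8168 / 4.5922 = 0.1779
S_new/S_old = (A_new/A_old)^z = 0.54^0.1779 = exp(0.1779 × -0.6162) = 0.8962
Fraction lost = 1 − 0.8962 = 0.1038

10.4%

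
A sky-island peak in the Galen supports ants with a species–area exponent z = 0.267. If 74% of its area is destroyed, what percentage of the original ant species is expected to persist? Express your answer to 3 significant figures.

69.8%

S_new/S_old = (A_new/A_old)^z = 0.26^0.267
= exp(0.267 × ln 0.26) = exp(0.267 × -1.3471) = exp(-0.3597) ≈ 0.6979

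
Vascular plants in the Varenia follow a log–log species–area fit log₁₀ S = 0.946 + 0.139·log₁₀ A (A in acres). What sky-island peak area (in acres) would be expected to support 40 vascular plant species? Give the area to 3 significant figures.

40 = 8.831 × A^0.139  ⇒  A^0.139 = 40/8.831 = 4.53
ln A = ln(4.53) / 0.139 = 1.5106 / 0.139 = 10.8679
A = e^10.8679 ≈ 52463 acres

52500 acres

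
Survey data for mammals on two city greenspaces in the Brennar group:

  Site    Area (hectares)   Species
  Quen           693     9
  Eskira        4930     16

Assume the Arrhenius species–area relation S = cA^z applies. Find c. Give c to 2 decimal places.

1.32

z = ln(S₂/S₁) / ln(A₂/A₁) = ln(16/9) / ln(4930/693) = 0.5754 / 1.9621 = 0.2932
c = S₁ / A₁^z = 9 / 693^0.2932 = 9 / 6.808 = 1.322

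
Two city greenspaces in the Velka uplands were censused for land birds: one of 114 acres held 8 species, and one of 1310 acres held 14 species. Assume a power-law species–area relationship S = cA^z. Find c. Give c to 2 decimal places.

2.70

z = ln(S₂/S₁) / ln(A₂/A₁) = ln(14/8) / ln(1310/114) = 0.5596 / 2.4416 = 0.2292
c = S₁ / A₁^z = 8 / 114^0.2292 = 8 / 2.961 = 2.702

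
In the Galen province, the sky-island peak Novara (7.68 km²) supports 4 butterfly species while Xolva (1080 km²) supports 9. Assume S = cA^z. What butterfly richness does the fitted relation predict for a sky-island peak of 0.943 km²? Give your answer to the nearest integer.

3

z = ln(9/4) / ln(1080/7.68) = 0.8109 / 4.9461 = 0.1640
c = 4 / 7.68^0.1640 = 4 / 1.397 = 2.864
S₃ = 2.864 × 0.943^0.1640 = 2.864 × 0.9904 ≈ 2.836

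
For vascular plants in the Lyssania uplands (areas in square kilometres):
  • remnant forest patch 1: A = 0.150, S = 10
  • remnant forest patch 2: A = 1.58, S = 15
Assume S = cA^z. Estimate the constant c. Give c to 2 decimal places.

13.86

z = ln(S₂/S₁) / ln(A₂/A₁) = ln(15/10) / ln(1.58/0.15) = 0.4055 / 2.3545 = 0.1722
c = S₁ / A₁^z = 10 / 0.15^0.1722 = 10 / 0.7213 = 13.86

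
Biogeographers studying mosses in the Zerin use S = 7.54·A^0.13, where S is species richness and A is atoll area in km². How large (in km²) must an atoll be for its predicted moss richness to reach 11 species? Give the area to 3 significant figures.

11 = 7.54 × A^0.13  ⇒  A^0.13 = 11/7.54 = 1.459
ln A = ln(1.459) / 0.13 = 0.3777 / 0.13 = 2.9052
A = e^2.9052 ≈ 18.27 km²

18.3 km²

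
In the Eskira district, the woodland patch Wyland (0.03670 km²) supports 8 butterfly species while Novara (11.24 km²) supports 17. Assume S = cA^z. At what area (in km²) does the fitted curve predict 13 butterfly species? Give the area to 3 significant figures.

1.47 km²

z = ln(17/8) / ln(11.24/0.0367) = 0.7538 / 5.7245 = 0.1317
c = 8 / 0.0367^0.1317 = 8 / 0.6471 = 12.36
A = (13/12.36)^(1/0.1317) ⇒ ln A = ln(1.052)/0.1317 = 0.3822
A = e^0.3822 ≈ 1.465 km²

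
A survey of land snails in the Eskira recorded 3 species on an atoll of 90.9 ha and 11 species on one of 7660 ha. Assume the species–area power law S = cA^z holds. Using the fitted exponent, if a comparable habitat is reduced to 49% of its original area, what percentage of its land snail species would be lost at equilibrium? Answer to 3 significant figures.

18.9%

z = ln(11/3) / ln(7660/90.9) = 1.2993 / 4.4340 = 0.2930
S_new/S_old = (A_new/A_old)^z = 0.49^0.2930 = exp(0.2930 × -0.7133) = 0.8114
Fraction lost = 1 − 0.8114 = 0.1886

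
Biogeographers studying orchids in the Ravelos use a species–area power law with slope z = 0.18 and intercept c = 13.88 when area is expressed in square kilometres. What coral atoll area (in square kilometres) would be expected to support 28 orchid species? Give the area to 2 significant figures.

28 = 13.88 × A^0.18  ⇒  A^0.18 = 28/13.88 = 2.017
ln A = ln(2.017) / 0.18 = 0.7018 / 0.18 = 3.8986
A = e^3.8986 ≈ 49.34 square kilometres

49 square kilometres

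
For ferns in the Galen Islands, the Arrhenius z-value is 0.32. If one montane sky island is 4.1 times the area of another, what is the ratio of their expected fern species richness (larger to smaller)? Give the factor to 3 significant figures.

S₂/S₁ = (A₂/A₁)^z = 4.1^0.32
ln(S₂/S₁) = 0.32 × ln 4.1 = 0.32 × 1.4110 = 0.4515
S₂/S₁ = e^0.4515 ≈ 1.571

1.57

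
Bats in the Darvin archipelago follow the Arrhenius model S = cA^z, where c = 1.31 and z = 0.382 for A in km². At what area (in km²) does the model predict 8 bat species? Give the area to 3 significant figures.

8 = 1.31 × A^0.382  ⇒  A^0.382 = 8/1.31 = 6.107
ln A = ln(6.107) / 0.382 = 1.8094 / 0.382 = 4.7367
A = e^4.7367 ≈ 114.1 km²

114 km²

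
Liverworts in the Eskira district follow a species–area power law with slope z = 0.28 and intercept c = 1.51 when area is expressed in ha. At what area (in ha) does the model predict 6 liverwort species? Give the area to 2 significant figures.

140 ha

6 = 1.51 × A^0.28  ⇒  A^0.28 = 6/1.51 = 3.974
ln A = ln(3.974) / 0.28 = 1.3796 / 0.28 = 4.9273
A = e^4.9273 ≈ 138 ha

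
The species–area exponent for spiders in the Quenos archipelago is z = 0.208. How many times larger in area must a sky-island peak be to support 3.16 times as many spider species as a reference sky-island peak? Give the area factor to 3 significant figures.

253

(A₂/A₁)^0.208 = 3.16, so A₂/A₁ = 3.16^(1/0.208) = 3.16^4.808
ln(A₂/A₁) = ln 3.16 / 0.208 = 1.1506 / 0.208 = 5.5316
A₂/A₁ = e^5.5316 ≈ 252.5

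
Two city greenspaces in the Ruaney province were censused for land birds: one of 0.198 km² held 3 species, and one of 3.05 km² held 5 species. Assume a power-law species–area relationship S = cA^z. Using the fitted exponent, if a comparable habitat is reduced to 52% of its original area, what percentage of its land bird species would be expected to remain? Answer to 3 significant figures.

z = ln(5/3) / ln(3.05/0.198) = 0.5108 / 2.7346 = 0.1868
S_new/S_old = (A_new/A_old)^z = 0.52^0.1868 = exp(0.1868 × -0.6539) = 0.885

88.5%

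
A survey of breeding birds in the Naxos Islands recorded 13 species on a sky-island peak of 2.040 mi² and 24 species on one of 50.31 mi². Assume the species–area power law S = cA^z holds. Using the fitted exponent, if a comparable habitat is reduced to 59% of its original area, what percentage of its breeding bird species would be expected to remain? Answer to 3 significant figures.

90.4%

z = ln(24/13) / ln(50.31/2.04) = 0.6131 / 3.2053 = 0.1913
S_new/S_old = (A_new/A_old)^z = 0.59^0.1913 = exp(0.1913 × -0.5276) = 0.904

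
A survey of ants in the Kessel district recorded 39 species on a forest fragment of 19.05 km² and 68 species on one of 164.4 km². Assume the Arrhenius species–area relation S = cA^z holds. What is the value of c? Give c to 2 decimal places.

z = ln(S₂/S₁) / ln(A₂/A₁) = ln(68/39) / ln(164.4/19.05) = 0.5559 / 2.1552 = 0.2580
c = S₁ / A₁^z = 39 / 19.05^0.2580 = 39 / 2.139 = 18.24

18.24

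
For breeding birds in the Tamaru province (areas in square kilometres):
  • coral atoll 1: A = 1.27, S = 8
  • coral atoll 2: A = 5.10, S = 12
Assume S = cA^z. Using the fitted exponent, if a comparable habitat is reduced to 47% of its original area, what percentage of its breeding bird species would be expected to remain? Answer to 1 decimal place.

80.2%

z = ln(12/8) / ln(5.1/1.27) = 0.4055 / 1.3902 = 0.2917
S_new/S_old = (A_new/A_old)^z = 0.47^0.2917 = exp(0.2917 × -0.7550) = 0.8024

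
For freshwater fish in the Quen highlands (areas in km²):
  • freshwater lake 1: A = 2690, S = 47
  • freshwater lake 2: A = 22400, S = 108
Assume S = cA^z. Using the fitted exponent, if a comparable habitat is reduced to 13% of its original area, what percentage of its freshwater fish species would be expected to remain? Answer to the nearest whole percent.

45%

z = ln(108/47) / ln(22400/2690) = 0.8320 / 2.1195 = 0.3925
S_new/S_old = (A_new/A_old)^z = 0.13^0.3925 = exp(0.3925 × -2.0402) = 0.4489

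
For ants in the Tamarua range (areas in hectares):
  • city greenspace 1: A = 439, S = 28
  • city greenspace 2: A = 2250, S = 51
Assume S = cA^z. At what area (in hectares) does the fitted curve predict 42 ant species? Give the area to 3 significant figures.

z = ln(51/28) / ln(2250/439) = 0.5996 / 1.6342 = 0.3669
c = 28 / 439^0.3669 = 28 / 9.324 = 3.003
A = (42/3.003)^(1/0.3669) ⇒ ln A = ln(13.99)/0.3669 = 7.1895
A = e^7.1895 ≈ 1325 hectares

1330 hectares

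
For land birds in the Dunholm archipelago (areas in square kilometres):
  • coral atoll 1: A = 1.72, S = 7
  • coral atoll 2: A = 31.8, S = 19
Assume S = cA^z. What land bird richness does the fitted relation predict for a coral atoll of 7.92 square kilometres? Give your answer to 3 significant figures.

11.8

z = ln(19/7) / ln(31.8/1.72) = 0.9985 / 2.9171 = 0.3423
c = 7 / 1.72^0.3423 = 7 / 1.204 = 5.814
S₃ = 5.814 × 7.92^0.3423 = 5.814 × 2.031 ≈ 11.81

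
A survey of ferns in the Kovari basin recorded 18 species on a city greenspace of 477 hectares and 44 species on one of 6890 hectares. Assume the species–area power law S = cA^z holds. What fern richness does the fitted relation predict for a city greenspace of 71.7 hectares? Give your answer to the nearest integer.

z = ln(44/18) / ln(6890/477) = 0.8938 / 2.6703 = 0.3347
c = 18 / 477^0.3347 = 18 / 7.881 = 2.284
S₃ = 2.284 × 71.7^0.3347 = 2.284 × 4.179 ≈ 9.545

10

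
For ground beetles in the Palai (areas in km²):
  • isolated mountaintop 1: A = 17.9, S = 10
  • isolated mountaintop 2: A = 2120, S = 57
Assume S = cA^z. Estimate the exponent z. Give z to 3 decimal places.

Taking logs: ln S = ln c + z ln A, so z = (ln S₂ − ln S₁)/(ln A₂ − ln A₁).
z = ln(57/10) / ln(2120/17.9) = ln(5.7) / ln(118.4) = 1.7405 / 4.7744 = 0.3645

0.365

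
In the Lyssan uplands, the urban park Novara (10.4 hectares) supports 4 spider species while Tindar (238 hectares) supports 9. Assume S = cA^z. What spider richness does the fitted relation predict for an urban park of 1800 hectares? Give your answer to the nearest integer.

15

z = ln(9/4) / ln(238/10.4) = 0.8109 / 3.1305 = 0.2590
c = 4 / 10.4^0.2590 = 4 / 1.834 = 2.181
S₃ = 2.181 × 1800^0.2590 = 2.181 × 6.97 ≈ 15.2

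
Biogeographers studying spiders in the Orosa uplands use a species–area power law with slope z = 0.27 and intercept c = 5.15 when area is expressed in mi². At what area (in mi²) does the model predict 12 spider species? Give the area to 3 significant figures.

22.9 mi²

12 = 5.15 × A^0.27  ⇒  A^0.27 = 12/5.15 = 2.33
ln A = ln(2.33) / 0.27 = 0.8459 / 0.27 = 3.1330
A = e^3.1330 ≈ 22.94 mi²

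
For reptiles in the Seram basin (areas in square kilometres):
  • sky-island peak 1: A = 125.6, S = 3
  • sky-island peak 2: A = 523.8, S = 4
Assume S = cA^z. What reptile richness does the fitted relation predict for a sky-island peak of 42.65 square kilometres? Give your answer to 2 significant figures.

z = ln(4/3) / ln(523.8/125.6) = 0.2877 / 1.4280 = 0.2015
c = 3 / 125.6^0.2015 = 3 / 2.648 = 1.133
S₃ = 1.133 × 42.65^0.2015 = 1.133 × 2.13 ≈ 2.413

2.4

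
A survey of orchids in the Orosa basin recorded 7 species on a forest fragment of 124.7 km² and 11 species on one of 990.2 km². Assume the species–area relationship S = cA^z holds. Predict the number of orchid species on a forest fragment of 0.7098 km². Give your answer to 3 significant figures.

z = ln(11/7) / ln(990.2/124.7) = 0.4520 / 2.0720 = 0.2181
c = 7 / 124.7^0.2181 = 7 / 2.865 = 2.443
S₃ = 2.443 × 0.7098^0.2181 = 2.443 × 0.928 ≈ 2.267

2.27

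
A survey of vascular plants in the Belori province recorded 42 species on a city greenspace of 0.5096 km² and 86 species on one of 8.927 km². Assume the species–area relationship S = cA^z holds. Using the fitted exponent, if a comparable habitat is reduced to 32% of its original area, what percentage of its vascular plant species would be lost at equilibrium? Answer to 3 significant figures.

z = ln(86/42) / ln(8.927/0.5096) = 0.7167 / 2.8632 = 0.2503
S_new/S_old = (A_new/A_old)^z = 0.32^0.2503 = exp(0.2503 × -1.1394) = 0.7519
Fraction lost = 1 − 0.7519 = 0.2481

24.8%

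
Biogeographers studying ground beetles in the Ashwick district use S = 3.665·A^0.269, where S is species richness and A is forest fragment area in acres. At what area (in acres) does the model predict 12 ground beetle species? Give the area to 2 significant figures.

12 = 3.665 × A^0.269  ⇒  A^0.269 = 12/3.665 = 3.274
ln A = ln(3.274) / 0.269 = 1.1861 / 0.269 = 4.4092
A = e^4.4092 ≈ 82.2 acres

82 acres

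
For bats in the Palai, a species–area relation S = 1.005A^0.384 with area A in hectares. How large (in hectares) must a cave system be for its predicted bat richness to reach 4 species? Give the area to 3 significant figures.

36.5 hectares

4 = 1.005 × A^0.384  ⇒  A^0.384 = 4/1.005 = 3.98
ln A = ln(3.98) / 0.384 = 1.3813 / 0.384 = 3.5972
A = e^3.5972 ≈ 36.49 hectares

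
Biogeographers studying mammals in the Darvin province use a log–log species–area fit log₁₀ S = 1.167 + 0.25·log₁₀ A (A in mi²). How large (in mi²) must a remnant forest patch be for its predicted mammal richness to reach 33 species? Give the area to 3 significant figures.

25.5 mi²

33 = 14.69 × A^0.25  ⇒  A^0.25 = 33/14.69 = 2.247
ln A = ln(2.247) / 0.25 = 0.8094 / 0.25 = 3.2376
A = e^3.2376 ≈ 25.47 mi²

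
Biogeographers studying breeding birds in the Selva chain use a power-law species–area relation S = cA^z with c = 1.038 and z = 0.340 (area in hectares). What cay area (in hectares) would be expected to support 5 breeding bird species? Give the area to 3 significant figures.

5 = 1.038 × A^0.34  ⇒  A^0.34 = 5/1.038 = 4.817
ln A = ln(4.817) / 0.34 = 1.5721 / 0.34 = 4.6239
A = e^4.6239 ≈ 101.9 hectares

102 hectares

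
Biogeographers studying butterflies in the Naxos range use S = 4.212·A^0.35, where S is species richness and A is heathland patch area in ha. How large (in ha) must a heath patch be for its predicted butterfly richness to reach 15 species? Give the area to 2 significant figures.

38 ha

15 = 4.212 × A^0.35  ⇒  A^0.35 = 15/4.212 = 3.561
ln A = ln(3.561) / 0.35 = 1.2701 / 0.35 = 3.6289
A = e^3.6289 ≈ 37.67 ha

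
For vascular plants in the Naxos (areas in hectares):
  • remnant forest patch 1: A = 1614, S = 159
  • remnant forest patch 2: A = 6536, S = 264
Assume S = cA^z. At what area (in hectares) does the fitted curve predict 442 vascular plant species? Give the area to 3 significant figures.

z = ln(264/159) / ln(6536/1614) = 0.5070 / 1.3986 = 0.3625
c = 159 / 1614^0.3625 = 159 / 14.55 = 10.92
A = (442/10.92)^(1/0.3625) ⇒ ln A = ln(40.46)/0.3625 = 10.2066
A = e^10.2066 ≈ 27082 hectares

27100 hectares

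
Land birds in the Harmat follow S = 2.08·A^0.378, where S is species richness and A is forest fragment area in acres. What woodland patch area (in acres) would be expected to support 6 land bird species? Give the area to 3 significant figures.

16.5 acres

6 = 2.08 × A^0.378  ⇒  A^0.378 = 6/2.08 = 2.885
ln A = ln(2.885) / 0.378 = 1.0594 / 0.378 = 2.8026
A = e^2.8026 ≈ 16.49 acres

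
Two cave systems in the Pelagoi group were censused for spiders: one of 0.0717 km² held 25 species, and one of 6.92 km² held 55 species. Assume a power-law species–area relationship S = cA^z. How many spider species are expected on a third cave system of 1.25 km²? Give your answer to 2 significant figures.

41

z = ln(55/25) / ln(6.92/0.0717) = 0.7885 / 4.5697 = 0.1725
c = 25 / 0.0717^0.1725 = 25 / 0.6346 = 39.39
S₃ = 39.39 × 1.25^0.1725 = 39.39 × 1.039 ≈ 40.94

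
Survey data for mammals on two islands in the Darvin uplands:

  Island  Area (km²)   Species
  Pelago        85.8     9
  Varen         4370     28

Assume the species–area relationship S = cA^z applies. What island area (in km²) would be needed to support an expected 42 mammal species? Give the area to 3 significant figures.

17800 km²

z = ln(28/9) / ln(4370/85.8) = 1.1350 / 3.9305 = 0.2888
c = 9 / 85.8^0.2888 = 9 / 3.617 = 2.488
A = (42/2.488)^(1/0.2888) ⇒ ln A = ln(16.88)/0.2888 = 9.7867
A = e^9.7867 ≈ 17795 km²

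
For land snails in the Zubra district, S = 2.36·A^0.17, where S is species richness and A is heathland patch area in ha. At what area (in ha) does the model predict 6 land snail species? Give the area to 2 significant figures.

240 ha

6 = 2.36 × A^0.17  ⇒  A^0.17 = 6/2.36 = 2.542
ln A = ln(2.542) / 0.17 = 0.9331 / 0.17 = 5.4888
A = e^5.4888 ≈ 242 ha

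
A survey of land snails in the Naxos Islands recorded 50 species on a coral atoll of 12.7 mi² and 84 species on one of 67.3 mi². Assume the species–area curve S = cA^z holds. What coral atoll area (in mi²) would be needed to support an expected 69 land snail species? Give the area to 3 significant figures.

35.8 mi²

z = ln(84/50) / ln(67.3/12.7) = 0.5188 / 1.6676 = 0.3111
c = 50 / 12.7^0.3111 = 50 / 2.205 = 22.68
A = (69/22.68)^(1/0.3111) ⇒ ln A = ln(3.043)/0.3111 = 3.5769
A = e^3.5769 ≈ 35.76 mi²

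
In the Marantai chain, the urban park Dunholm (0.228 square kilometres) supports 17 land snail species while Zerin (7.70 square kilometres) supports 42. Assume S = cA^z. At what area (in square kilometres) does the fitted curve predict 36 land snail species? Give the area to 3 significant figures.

4.23 square kilometres

z = ln(42/17) / ln(7.7/0.228) = 0.9045 / 3.5196 = 0.2570
c = 17 / 0.228^0.2570 = 17 / 0.6839 = 24.86
A = (36/24.86)^(1/0.2570) ⇒ ln A = ln(1.448)/0.2570 = 1.4414
A = e^1.4414 ≈ 4.226 square kilometres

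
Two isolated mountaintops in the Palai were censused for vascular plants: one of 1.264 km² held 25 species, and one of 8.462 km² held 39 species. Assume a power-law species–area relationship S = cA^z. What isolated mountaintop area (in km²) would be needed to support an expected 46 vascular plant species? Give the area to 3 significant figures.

17.1 km²

z = ln(39/25) / ln(8.462/1.264) = 0.4447 / 1.9013 = 0.2339
c = 25 / 1.264^0.2339 = 25 / 1.056 = 23.67
A = (46/23.67)^(1/0.2339) ⇒ ln A = ln(1.944)/0.2339 = 2.8414
A = e^2.8414 ≈ 17.14 km²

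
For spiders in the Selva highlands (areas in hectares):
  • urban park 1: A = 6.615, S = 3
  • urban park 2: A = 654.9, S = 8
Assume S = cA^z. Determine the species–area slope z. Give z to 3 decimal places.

0.213

Taking logs: ln S = ln c + z ln A, so z = (ln S₂ − ln S₁)/(ln A₂ − ln A₁).
z = ln(8/3) / ln(654.9/6.615) = ln(2.667) / ln(99) = 0.9808 / 4.5951 = 0.2134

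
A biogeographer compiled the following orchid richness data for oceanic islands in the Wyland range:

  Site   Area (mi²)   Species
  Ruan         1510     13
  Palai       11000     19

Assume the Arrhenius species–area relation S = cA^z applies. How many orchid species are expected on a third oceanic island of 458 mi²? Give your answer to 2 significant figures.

z = ln(19/13) / ln(11000/1510) = 0.3795 / 1.9858 = 0.1911
c = 13 / 1510^0.1911 = 13 / 4.051 = 3.209
S₃ = 3.209 × 458^0.1911 = 3.209 × 3.225 ≈ 10.35

10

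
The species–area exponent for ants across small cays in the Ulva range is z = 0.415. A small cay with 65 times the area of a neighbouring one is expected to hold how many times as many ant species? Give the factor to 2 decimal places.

S₂/S₁ = (A₂/A₁)^z = 65^0.415
ln(S₂/S₁) = 0.415 × ln 65 = 0.415 × 4.1744 = 1.7324
S₂/S₁ = e^1.7324 ≈ 5.654

5.65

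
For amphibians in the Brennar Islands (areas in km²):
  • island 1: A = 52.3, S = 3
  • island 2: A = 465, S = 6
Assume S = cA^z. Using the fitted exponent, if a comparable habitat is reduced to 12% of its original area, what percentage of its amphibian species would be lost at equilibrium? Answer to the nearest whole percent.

z = ln(6/3) / ln(465/52.3) = 0.6931 / 2.1850 = 0.3172
S_new/S_old = (A_new/A_old)^z = 0.12^0.3172 = exp(0.3172 × -2.1203) = 0.5104
Fraction lost = 1 − 0.5104 = 0.4896

49%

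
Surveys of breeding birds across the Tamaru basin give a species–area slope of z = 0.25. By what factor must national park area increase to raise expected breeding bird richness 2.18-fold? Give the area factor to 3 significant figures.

(A₂/A₁)^0.25 = 2.18, so A₂/A₁ = 2.18^(1/0.25) = 2.18^4
ln(A₂/A₁) = ln 2.18 / 0.25 = 0.7793 / 0.25 = 3.1173
A₂/A₁ = e^3.1173 ≈ 22.59

22.6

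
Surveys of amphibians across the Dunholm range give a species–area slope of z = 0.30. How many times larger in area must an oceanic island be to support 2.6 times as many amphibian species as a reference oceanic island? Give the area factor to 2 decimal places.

24.17

(A₂/A₁)^0.3 = 2.6, so A₂/A₁ = 2.6^(1/0.3) = 2.6^3.333
ln(A₂/A₁) = ln 2.6 / 0.3 = 0.9555 / 0.3 = 3.1850
A₂/A₁ = e^3.1850 ≈ 24.17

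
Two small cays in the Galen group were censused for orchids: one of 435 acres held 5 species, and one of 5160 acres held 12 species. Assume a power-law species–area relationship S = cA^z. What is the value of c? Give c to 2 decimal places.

0.58

z = ln(S₂/S₁) / ln(A₂/A₁) = ln(12/5) / ln(5160/435) = 0.8755 / 2.4733 = 0.3540
c = S₁ / A₁^z = 5 / 435^0.3540 = 5 / 8.589 = 0.5822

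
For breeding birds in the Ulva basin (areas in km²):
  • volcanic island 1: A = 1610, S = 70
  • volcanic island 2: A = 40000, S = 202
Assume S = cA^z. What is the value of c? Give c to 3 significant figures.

z = ln(S₂/S₁) / ln(A₂/A₁) = ln(202/70) / ln(40000/1610) = 1.0598 / 3.2126 = 0.3299
c = S₁ / A₁^z = 70 / 1610^0.3299 = 70 / 11.42 = 6.127

6.13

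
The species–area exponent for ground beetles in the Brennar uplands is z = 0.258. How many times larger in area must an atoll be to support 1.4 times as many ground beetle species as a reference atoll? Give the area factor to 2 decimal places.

3.68

(A₂/A₁)^0.258 = 1.4, so A₂/A₁ = 1.4^(1/0.258) = 1.4^3.876
ln(A₂/A₁) = ln 1.4 / 0.258 = 0.3365 / 0.258 = 1.3042
A₂/A₁ = e^1.3042 ≈ 3.685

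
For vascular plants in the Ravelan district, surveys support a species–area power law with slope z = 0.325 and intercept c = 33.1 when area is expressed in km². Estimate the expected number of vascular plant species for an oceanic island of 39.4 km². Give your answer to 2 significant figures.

S = 33.1 × 39.4^0.325
ln S = ln 33.1 + 0.325 × ln 39.4 = 3.4995 + 0.325 × 3.6738 = 4.6935
S = e^4.6935 ≈ 109.2

110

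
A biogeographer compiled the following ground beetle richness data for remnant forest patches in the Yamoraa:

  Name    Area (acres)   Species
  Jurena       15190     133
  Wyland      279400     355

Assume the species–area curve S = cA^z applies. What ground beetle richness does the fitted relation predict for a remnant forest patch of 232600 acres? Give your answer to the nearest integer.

334

z = ln(355/133) / ln(279400/15190) = 0.9818 / 2.9120 = 0.3371
c = 133 / 15190^0.3371 = 133 / 25.69 = 5.177
S₃ = 5.177 × 232600^0.3371 = 5.177 × 64.47 ≈ 333.7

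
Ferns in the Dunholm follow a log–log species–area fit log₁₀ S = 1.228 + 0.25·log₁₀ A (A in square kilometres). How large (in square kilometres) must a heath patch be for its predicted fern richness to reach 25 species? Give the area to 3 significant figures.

4.78 square kilometres

25 = 16.9 × A^0.25  ⇒  A^0.25 = 25/16.9 = 1.479
ln A = ln(1.479) / 0.25 = 0.3913 / 0.25 = 1.5652
A = e^1.5652 ≈ 4.784 square kilometres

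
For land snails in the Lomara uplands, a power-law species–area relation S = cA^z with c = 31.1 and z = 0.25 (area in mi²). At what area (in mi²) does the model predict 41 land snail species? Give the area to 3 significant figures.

3.02 mi²

41 = 31.1 × A^0.25  ⇒  A^0.25 = 41/31.1 = 1.318
ln A = ln(1.318) / 0.25 = 0.2764 / 0.25 = 1.1055
A = e^1.1055 ≈ 3.021 mi²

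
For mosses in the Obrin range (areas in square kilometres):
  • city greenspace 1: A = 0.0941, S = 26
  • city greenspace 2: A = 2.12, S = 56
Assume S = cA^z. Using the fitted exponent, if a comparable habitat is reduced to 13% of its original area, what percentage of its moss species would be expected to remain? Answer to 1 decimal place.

60.5%

z = ln(56/26) / ln(2.12/0.0941) = 0.7673 / 3.1148 = 0.2463
S_new/S_old = (A_new/A_old)^z = 0.13^0.2463 = exp(0.2463 × -2.0402) = 0.605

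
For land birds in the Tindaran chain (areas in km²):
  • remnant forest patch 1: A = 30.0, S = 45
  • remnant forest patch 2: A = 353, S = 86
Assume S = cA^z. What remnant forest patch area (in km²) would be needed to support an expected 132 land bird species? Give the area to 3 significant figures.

1800 km²

z = ln(86/45) / ln(353/30) = 0.6477 / 2.4653 = 0.2627
c = 45 / 30^0.2627 = 45 / 2.444 = 18.41
A = (132/18.41)^(1/0.2627) ⇒ ln A = ln(7.169)/0.2627 = 7.4973
A = e^7.4973 ≈ 1803 km²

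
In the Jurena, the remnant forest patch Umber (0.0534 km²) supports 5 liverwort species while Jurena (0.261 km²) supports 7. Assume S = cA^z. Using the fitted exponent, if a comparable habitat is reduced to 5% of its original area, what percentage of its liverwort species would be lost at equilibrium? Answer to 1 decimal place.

47.0%

z = ln(7/5) / ln(0.261/0.0534) = 0.3365 / 1.5867 = 0.2121
S_new/S_old = (A_new/A_old)^z = 0.05^0.2121 = exp(0.2121 × -2.9957) = 0.5298
Fraction lost = 1 − 0.5298 = 0.4702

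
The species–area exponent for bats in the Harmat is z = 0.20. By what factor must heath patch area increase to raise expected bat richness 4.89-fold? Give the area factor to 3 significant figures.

(A₂/A₁)^0.2 = 4.89, so A₂/A₁ = 4.89^(1/0.2) = 4.89^5
ln(A₂/A₁) = ln 4.89 / 0.2 = 1.5872 / 0.2 = 7.9360
A₂/A₁ = e^7.9360 ≈ 2796

2800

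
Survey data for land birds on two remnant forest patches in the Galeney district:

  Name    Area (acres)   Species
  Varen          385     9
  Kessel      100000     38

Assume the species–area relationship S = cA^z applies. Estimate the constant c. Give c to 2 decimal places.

z = ln(S₂/S₁) / ln(A₂/A₁) = ln(38/9) / ln(100000/385) = 1.4404 / 5.5597 = 0.2591
c = S₁ / A₁^z = 9 / 385^0.2591 = 9 / 4.675 = 1.925

1.92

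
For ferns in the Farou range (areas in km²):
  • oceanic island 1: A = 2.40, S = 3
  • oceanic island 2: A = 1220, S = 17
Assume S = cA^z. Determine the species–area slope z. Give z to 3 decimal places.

Taking logs: ln S = ln c + z ln A, so z = (ln S₂ − ln S₁)/(ln A₂ − ln A₁).
z = ln(17/3) / ln(1220/2.4) = ln(5.667) / ln(508.3) = 1.7346 / 6.2311 = 0.2784

0.278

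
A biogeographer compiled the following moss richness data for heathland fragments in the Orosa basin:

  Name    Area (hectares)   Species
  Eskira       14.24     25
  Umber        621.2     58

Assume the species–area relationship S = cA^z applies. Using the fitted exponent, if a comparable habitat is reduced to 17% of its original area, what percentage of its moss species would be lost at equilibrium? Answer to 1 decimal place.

z = ln(58/25) / ln(621.2/14.24) = 0.8416 / 3.7756 = 0.2229
S_new/S_old = (A_new/A_old)^z = 0.17^0.2229 = exp(0.2229 × -1.7720) = 0.6737
Fraction lost = 1 − 0.6737 = 0.3263

32.6%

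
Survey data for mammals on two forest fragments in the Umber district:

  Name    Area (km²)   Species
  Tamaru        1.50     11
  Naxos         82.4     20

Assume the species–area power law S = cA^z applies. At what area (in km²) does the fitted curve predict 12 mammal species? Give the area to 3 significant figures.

2.69 km²

z = ln(20/11) / ln(82.4/1.5) = 0.5978 / 4.0061 = 0.1492
c = 11 / 1.5^0.1492 = 11 / 1.062 = 10.35
A = (12/10.35)^(1/0.1492) ⇒ ln A = ln(1.159)/0.1492 = 0.9885
A = e^0.9885 ≈ 2.687 km²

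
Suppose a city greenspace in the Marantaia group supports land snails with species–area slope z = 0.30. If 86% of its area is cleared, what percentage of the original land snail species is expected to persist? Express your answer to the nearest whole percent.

S_new/S_old = (A_new/A_old)^z = 0.14^0.3
= exp(0.3 × ln 0.14) = exp(0.3 × -1.9661) = exp(-0.5898) ≈ 0.5544

55%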